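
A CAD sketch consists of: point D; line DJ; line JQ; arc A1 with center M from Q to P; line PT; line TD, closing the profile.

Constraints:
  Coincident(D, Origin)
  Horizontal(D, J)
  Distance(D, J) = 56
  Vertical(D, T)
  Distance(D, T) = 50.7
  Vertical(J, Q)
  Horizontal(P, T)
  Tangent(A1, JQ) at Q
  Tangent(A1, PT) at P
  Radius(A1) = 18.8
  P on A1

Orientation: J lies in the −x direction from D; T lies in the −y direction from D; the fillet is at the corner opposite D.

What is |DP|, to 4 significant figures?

62.88

The virtual corner opposite D is at (-56.00, -50.70). Tangency of A1 to JQ means the radius MQ is perpendicular to JQ and tangency of A1 to PT means the radius MP is perpendicular to PT, with radius 18.8, so the center M sits 18.8 in from both sides at M = (-37.20, -31.90). That places the tangent points at Q = (-56.00, -31.90) on JQ and P = (-37.20, -50.70) on PT. Then |DP| = |P − D| = 62.88.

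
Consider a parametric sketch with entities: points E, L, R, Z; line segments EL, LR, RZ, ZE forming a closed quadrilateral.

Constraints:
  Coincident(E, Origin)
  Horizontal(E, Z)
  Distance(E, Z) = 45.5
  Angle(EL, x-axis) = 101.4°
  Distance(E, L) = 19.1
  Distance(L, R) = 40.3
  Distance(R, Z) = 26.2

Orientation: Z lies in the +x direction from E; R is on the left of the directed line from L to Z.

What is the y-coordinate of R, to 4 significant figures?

24.46

Checks: |LR| = 40.30 ✓; |RZ| = 26.20 ✓.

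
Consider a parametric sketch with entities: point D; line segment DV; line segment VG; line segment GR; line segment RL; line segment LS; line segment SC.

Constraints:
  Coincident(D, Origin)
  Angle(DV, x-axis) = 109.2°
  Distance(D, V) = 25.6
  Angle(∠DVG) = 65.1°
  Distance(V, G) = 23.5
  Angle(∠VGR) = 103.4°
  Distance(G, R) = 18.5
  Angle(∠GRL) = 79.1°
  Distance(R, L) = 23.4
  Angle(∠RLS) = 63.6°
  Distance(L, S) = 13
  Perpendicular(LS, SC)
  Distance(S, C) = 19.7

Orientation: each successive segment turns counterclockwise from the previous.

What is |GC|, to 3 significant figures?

15.7

∠RLS = 63.6° gives LS at 158° from the x-axis; with |LS| = 13.0, S = (-10.4, 12.3). The perpendicularity gives SC at right angles to LS, so SC runs at -112°; with |SC| = 19.7, C = (-17.8, -5.94). Then |GC| = |C − G| = 15.7.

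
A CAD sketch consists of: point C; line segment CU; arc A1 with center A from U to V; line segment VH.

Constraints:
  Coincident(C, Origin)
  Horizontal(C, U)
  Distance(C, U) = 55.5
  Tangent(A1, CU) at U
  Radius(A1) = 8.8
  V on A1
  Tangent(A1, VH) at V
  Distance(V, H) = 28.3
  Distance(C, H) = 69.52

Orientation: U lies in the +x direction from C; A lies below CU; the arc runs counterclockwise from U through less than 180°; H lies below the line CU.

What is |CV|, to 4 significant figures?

48.87

Checks: C.y = 0.00, U.y = 0.00 ✓; |AV| = 8.800 ✓; ∠(AV, VH) = 90.00° ✓; |VH| = 28.30 ✓; |CH| = 69.52 ✓.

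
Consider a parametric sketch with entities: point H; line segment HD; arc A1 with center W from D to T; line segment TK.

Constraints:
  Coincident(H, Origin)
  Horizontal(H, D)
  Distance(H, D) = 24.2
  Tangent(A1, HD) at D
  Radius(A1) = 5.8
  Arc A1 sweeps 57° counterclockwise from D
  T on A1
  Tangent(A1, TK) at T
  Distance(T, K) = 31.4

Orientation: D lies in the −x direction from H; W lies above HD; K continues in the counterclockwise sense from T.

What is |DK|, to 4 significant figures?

36.36

On A1, D sits at bearing -90° from W; a 57° counterclockwise sweep puts T at bearing -33°, so T = W + 5.8·(cos -33°, sin -33°) = (-19.34, 2.641). Since A1 is tangent to TK there, WT ⟂ TK, so TK runs along (−sin -33°, cos -33°); with |TK| = 31.4, K = (-2.234, 28.98). Then |DK| = |K − D| = 36.36.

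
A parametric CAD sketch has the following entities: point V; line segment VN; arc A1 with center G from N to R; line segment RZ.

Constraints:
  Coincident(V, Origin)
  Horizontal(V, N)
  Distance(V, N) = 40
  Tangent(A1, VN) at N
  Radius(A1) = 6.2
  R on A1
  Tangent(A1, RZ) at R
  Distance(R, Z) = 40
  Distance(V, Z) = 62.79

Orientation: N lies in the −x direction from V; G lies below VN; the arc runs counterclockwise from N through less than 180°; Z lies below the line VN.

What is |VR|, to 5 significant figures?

46.671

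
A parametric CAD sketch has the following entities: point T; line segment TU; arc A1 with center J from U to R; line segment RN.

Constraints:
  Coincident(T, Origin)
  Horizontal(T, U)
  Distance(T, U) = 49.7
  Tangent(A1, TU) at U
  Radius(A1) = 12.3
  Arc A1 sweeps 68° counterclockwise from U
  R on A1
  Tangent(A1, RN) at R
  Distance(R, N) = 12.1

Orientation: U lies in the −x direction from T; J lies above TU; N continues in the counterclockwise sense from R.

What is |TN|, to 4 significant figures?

38.70

On A1, U sits at bearing -90° from J; a 68° counterclockwise sweep puts R at bearing -22°, so R = J + 12.3·(cos -22°, sin -22°) = (-38.30, 7.692). Since A1 is tangent to RN there, JR ⟂ RN, so RN runs along (−sin -22°, cos -22°); with |RN| = 12.1, N = (-33.76, 18.91). Then |TN| = |N − T| = 38.70.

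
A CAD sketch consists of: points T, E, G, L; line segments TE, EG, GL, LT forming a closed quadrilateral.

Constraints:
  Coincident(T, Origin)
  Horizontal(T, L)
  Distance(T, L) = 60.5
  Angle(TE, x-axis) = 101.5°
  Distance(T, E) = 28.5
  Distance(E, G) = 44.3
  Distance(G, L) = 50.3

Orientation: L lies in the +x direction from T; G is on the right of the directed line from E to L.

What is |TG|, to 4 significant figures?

17.41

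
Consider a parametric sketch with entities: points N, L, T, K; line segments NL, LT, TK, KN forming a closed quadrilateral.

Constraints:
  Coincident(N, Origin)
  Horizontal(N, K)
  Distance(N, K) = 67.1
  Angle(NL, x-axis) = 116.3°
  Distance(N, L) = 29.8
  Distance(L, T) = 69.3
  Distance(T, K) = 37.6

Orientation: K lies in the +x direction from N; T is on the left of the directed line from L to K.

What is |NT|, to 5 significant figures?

66.029

N is at the origin; N and K share the same y with |NK| = 67.1 and K in +x, so K = (67.1, 0). NL runs at 116.3° with |NL| = 29.8, so L = (-13.204, 26.715). T is determined by |LT| = 69.3 and |TK| = 37.6 together: it lies at the intersection of circle(L, 69.3) and circle(K, 37.6). With |LK| = 84.631, the foot of the radical line on LK is 62.336 from L and the perpendicular offset is √(69.3² − 62.336²) = 30.277. Taking the left-of-LK solution: T = (55.503, 35.767).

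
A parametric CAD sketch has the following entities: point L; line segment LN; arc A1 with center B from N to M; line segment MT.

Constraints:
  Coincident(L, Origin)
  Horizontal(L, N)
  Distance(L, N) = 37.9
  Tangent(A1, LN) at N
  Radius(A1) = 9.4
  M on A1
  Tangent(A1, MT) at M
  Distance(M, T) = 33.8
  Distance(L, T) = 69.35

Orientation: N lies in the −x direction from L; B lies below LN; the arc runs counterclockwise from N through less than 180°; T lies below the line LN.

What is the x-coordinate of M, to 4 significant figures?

-46.78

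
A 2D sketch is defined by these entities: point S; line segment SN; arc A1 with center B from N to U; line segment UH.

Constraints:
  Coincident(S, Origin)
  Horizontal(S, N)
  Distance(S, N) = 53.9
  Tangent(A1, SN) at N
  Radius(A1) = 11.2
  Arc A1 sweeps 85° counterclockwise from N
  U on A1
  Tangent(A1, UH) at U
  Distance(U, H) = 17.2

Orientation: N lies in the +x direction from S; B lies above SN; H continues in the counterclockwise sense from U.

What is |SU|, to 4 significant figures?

65.86

S is at the origin; SN is horizontal with |SN| = 53.9 and N on the +x side, so N = (53.90, 0.000). The tangent condition forces BN to be normal to SN, so B = N + (0, 11.2) = (53.90, 11.20). On A1, N sits at bearing -90° from B; an 85° counterclockwise sweep puts U at bearing -5°, so U = B + 11.2·(cos -5°, sin -5°) = (65.06, 10.22). Then |SU| = |U − S| = 65.86.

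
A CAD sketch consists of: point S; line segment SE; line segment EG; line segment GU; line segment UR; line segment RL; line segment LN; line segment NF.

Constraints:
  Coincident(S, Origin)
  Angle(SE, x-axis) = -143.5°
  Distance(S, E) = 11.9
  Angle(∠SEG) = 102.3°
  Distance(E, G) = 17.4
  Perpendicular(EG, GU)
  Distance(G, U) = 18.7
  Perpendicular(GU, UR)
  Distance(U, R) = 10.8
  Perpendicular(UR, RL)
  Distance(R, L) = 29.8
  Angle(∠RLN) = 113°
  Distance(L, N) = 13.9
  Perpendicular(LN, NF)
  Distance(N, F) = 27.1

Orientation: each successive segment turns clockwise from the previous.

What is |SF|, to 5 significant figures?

32.677

S is at the origin; SE runs at -143.5° with length 11.9, so E = (-9.5659, -7.0784). ∠SEG = 102.3° gives EG at 138.80° from the x-axis; with |EG| = 17.4, G = (-22.658, 4.3828). EG ⟂ GU, so GU runs at 48.800°; with |GU| = 18.7, U = (-10.340, 18.453). GU ⟂ UR, so UR runs at -41.200°; with |UR| = 10.8, R = (-2.2143, 11.339). UR is perpendicular to RL, so RL runs at -131.20°; with |RL| = 29.8, L = (-21.843, -11.083). ∠RLN = 113.0° gives LN at 161.80° from the x-axis; with |LN| = 13.9, N = (-35.048, -6.7414). LN ⟂ NF, so NF runs at 71.800°; with |NF| = 27.1, F = (-26.584, 19.003). Then |SF| = |F − S| = 32.677.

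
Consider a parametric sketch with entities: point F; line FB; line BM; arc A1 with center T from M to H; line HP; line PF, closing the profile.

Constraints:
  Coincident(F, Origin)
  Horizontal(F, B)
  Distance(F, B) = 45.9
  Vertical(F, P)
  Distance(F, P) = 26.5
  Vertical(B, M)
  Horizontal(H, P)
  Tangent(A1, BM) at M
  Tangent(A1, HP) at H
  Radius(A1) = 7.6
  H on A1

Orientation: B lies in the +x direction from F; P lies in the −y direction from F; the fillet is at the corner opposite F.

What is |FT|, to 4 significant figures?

42.71

F is at the origin; FB is horizontal with |FB| = 45.9 and B on the +x side, so B = (45.90, 0.000). F and P share the same x with |FP| = 26.5 and P on the −y side, so P = (0.000, -26.50). The virtual corner opposite F is at (45.90, -26.50). Since A1 is tangent to BM there, TM ⟂ BM and the tangent condition forces TH to be normal to HP, with radius 7.6, so the center T sits 7.6 in from both sides at T = (38.30, -18.90). Then |FT| = |T − F| = 42.71.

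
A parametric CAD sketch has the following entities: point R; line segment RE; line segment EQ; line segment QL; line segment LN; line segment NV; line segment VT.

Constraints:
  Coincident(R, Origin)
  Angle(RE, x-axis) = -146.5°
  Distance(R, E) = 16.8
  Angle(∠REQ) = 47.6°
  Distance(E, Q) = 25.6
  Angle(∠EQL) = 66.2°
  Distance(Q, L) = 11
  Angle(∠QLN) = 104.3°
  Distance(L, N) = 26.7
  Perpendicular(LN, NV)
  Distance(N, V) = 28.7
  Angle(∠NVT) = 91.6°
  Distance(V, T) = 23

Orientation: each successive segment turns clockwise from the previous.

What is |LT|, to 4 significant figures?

29.58

R is at the origin; RE runs at -146.5° with length 16.8, so E = (-14.01, -9.273). ∠REQ = 47.6° gives EQ at 81.10° from the x-axis; with |EQ| = 25.6, Q = (-10.05, 16.02). ∠EQL = 66.2° gives QL at -32.70° from the x-axis; with |QL| = 11.0, L = (-0.7921, 10.08). ∠QLN = 104.3° gives LN at -108.4° from the x-axis; with |LN| = 26.7, N = (-9.220, -15.26). The perpendicularity gives NV at right angles to LN, so NV runs at 161.6°; with |NV| = 28.7, V = (-36.45, -6.199). ∠NVT = 91.6° gives VT at 73.20° from the x-axis; with |VT| = 23.0, T = (-29.80, 15.82). Then |LT| = |T − L| = 29.58.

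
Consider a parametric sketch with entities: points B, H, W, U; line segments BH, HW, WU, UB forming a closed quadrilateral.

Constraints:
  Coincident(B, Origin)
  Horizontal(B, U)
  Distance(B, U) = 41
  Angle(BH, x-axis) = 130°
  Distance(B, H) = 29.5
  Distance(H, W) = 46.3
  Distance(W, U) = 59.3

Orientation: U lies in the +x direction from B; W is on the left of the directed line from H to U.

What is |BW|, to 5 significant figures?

55.727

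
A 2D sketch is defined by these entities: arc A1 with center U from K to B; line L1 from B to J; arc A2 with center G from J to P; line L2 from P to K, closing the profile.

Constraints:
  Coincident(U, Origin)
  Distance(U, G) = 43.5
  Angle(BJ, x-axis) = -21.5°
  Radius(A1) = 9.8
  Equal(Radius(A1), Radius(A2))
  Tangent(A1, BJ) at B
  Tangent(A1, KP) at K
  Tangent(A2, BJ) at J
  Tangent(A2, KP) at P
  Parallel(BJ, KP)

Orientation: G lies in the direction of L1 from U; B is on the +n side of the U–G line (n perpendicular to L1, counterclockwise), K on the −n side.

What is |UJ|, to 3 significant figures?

44.6

Tangency of A1 to both parallel lines with radius 9.8 puts B and K at U ± 9.8·n: B = (3.59, 9.12), K = (-3.59, -9.12). Equal radii place J and P the same way about G: J = G + 9.8·n = (44.1, -6.82), P = G − 9.8·n = (36.9, -25.1). Then |UJ| = |J − U| = 44.6.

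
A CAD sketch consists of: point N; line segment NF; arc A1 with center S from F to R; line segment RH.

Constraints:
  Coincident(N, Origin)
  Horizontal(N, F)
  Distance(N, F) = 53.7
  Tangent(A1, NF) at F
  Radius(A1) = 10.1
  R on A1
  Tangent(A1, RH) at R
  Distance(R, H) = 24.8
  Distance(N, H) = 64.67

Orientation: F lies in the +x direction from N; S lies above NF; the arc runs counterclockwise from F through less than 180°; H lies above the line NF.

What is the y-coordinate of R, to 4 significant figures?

14.11

Checks: N.y = 0.00, F.y = 0.00 ✓; |SF| = 10.10 ✓; |SR| = 10.10 ✓; ∠(SR, RH) = 90.00° ✓; |RH| = 24.80 ✓; |NH| = 64.67 ✓.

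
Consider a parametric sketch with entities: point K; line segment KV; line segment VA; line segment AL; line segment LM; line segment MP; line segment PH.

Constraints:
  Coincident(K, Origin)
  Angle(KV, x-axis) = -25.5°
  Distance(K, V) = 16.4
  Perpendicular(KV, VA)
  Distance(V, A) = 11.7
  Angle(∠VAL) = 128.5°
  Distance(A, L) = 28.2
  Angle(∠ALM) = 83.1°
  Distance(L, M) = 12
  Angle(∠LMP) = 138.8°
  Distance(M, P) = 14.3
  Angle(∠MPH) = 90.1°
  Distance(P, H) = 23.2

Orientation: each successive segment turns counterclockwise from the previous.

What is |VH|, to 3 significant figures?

9.29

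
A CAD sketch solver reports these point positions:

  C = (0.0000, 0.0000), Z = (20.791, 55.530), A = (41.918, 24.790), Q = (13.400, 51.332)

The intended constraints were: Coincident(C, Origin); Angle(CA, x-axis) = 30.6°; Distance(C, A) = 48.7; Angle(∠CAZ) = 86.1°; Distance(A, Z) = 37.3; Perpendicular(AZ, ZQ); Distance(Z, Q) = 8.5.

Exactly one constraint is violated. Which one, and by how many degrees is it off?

Perpendicular(AZ, ZQ) — off by 4.90°.

C = (0.00, 0.00) ✓; CA at 30.60° ✓; |CA| = 48.70 ✓; ∠CAZ = 86.10° ✓; |AZ| = 37.30 ✓; ∠(AZ, ZQ) = 85.10° ✗; |ZQ| = 8.500 ✓.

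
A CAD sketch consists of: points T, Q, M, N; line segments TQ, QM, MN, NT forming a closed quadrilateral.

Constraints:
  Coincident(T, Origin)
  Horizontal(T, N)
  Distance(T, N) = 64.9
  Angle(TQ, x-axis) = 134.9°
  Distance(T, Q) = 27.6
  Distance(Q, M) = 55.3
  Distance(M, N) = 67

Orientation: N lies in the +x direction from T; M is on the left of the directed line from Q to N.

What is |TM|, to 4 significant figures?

58.59

T is at the origin; T and N share the same y with |TN| = 64.9 and N in +x, so N = (64.9, 0). TQ runs at 134.9° with |TQ| = 27.6, so Q = (-19.48, 19.55). M is determined by |QM| = 55.3 and |MN| = 67.0 together: it lies at the intersection of circle(Q, 55.3) and circle(N, 67.0). With |QN| = 86.62, the foot of the radical line on QN is 35.05 from Q and the perpendicular offset is √(55.3² − 35.05²) = 42.77. Taking the left-of-QN solution: M = (24.32, 53.31).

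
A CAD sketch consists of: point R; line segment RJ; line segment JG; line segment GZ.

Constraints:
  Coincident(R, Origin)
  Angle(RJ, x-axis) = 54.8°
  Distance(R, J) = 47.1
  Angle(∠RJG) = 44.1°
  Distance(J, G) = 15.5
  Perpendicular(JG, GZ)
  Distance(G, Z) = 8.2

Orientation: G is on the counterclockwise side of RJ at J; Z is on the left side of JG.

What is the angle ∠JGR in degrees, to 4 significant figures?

119.2°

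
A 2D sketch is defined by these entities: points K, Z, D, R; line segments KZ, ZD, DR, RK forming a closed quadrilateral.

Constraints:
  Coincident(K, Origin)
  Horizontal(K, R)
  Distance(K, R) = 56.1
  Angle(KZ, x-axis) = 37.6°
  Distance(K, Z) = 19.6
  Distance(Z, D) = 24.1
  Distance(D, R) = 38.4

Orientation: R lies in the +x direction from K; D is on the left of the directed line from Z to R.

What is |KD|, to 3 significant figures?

43.5

Checks: |KR| = 56.10 ✓; |KZ| = 19.60 ✓; |ZD| = 24.10 ✓; |DR| = 38.40 ✓.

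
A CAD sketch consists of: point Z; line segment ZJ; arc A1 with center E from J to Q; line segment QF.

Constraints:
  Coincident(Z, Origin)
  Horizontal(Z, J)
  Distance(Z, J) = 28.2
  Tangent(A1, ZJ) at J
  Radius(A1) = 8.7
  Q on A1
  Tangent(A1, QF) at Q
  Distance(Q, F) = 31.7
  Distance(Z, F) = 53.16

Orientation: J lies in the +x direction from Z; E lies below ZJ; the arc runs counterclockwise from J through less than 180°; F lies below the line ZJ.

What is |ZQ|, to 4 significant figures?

23.79

Checks: |EQ| = 8.700 ✓; ∠(EQ, QF) = 90.00° ✓; |QF| = 31.70 ✓; |ZF| = 53.16 ✓.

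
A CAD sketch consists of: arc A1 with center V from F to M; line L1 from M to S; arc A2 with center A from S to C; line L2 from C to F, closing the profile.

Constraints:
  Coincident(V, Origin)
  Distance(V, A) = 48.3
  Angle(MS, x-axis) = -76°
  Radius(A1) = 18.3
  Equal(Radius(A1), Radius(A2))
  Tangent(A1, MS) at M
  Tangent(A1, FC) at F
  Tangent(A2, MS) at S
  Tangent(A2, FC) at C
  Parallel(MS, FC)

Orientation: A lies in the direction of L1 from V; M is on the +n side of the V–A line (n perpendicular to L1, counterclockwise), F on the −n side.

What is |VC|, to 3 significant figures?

51.7

The slot axis is L1's direction at -76.0°, so u = (cos -76.0°, sin -76.0°) = (0.242, -0.970) and n = (−sin -76.0°, cos -76.0°) = (0.970, 0.242). V is at the origin and A lies 48.3 along u from V, so A = 48.3·u = (11.7, -46.9). Tangency of A1 to both parallel lines with radius 18.3 puts M and F at V ± 18.3·n: M = (17.8, 4.43), F = (-17.8, -4.43). Equal radii place S and C the same way about A: S = A + 18.3·n = (29.4, -42.4), C = A − 18.3·n = (-6.07, -51.3). Then |VC| = |C − V| = 51.7.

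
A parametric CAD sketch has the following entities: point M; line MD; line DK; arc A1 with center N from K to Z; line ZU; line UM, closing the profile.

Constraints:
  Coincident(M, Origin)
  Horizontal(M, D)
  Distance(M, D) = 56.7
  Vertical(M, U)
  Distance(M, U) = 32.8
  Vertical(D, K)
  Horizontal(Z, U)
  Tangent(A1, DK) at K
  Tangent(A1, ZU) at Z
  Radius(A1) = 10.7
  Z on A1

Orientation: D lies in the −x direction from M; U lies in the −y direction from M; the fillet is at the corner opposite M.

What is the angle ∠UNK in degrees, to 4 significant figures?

166.9°

The virtual corner opposite M is at (-56.70, -32.80). The tangent condition forces NK to be normal to DK and since A1 is tangent to ZU there, NZ ⟂ ZU, with radius 10.7, so the center N sits 10.7 in from both sides at N = (-46.00, -22.10). That places the tangent points at K = (-56.70, -22.10) on DK and Z = (-46.00, -32.80) on ZU. Then cos ∠UNK = NU·NK / (|NU||NK|), giving 166.9°.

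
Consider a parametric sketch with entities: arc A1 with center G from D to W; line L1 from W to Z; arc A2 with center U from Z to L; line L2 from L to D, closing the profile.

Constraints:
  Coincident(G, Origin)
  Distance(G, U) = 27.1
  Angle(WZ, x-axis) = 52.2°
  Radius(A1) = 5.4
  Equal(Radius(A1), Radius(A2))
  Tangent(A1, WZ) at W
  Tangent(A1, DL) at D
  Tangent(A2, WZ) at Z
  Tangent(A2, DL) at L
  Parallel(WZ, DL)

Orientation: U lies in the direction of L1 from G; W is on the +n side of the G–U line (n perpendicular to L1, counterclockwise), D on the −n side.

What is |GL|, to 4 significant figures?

27.63

The slot axis is L1's direction at 52.2°, so u = (cos 52.2°, sin 52.2°) = (0.6129, 0.7902) and n = (−sin 52.2°, cos 52.2°) = (-0.7902, 0.6129). G is at the origin and U lies 27.1 along u from G, so U = 27.1·u = (16.61, 21.41). Tangency of A1 to both parallel lines with radius 5.4 puts W and D at G ± 5.4·n: W = (-4.267, 3.310), D = (4.267, -3.310). Equal radii place Z and L the same way about U: Z = U + 5.4·n = (12.34, 24.72), L = U − 5.4·n = (20.88, 18.10). Then |GL| = |L − G| = 27.63.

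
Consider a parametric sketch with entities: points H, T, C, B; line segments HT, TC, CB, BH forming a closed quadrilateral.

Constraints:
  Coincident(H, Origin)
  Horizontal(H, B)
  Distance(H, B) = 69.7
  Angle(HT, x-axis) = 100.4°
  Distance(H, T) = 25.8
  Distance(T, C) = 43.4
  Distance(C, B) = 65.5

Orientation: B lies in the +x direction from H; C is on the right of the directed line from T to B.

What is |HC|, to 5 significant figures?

17.776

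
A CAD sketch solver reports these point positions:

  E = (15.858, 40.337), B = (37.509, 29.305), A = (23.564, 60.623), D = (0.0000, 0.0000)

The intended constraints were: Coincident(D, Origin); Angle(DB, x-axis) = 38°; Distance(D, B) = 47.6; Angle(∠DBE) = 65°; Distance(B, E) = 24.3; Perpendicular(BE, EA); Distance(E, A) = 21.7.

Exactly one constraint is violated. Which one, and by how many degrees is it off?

Perpendicular(BE, EA) — off by 6.20°.

D = (0.00, 0.00) ✓; DB at 38.00° ✓; |DB| = 47.60 ✓; ∠DBE = 65.00° ✓; |BE| = 24.30 ✓; ∠(BE, EA) = 83.80° ✗; |EA| = 21.70 ✓.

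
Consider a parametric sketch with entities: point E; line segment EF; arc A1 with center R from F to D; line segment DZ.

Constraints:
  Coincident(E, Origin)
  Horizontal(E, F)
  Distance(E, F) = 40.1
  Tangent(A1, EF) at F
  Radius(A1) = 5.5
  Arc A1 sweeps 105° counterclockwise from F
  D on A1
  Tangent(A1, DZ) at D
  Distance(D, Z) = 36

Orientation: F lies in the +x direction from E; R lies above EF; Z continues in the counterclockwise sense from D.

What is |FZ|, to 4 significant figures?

41.89

E is at the origin; E and F share the same y with |EF| = 40.1 and F on the +x side, so F = (40.10, 0.000). The tangent condition forces RF to be normal to EF, so R = F + (0, 5.5) = (40.10, 5.500). On A1, F sits at bearing -90° from R; a 105° counterclockwise sweep puts D at bearing 15°, so D = R + 5.5·(cos 15°, sin 15°) = (45.41, 6.924). Tangency of A1 to DZ means the radius RD is perpendicular to DZ, so DZ runs along (−sin 15°, cos 15°); with |DZ| = 36.0, Z = (36.10, 41.70). Then |FZ| = |Z − F| = 41.89.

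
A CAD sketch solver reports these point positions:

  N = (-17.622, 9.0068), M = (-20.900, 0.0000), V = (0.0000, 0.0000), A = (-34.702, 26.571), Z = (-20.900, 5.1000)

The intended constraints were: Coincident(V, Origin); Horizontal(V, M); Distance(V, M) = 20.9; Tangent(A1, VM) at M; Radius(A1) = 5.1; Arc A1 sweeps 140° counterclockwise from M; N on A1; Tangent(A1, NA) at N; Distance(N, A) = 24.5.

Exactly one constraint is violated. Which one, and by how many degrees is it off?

Tangent(A1, NA) at N — off by 5.80°.

V = (0.00, 0.00) ✓; V.y = 0.00, M.y = 0.00 ✓; |VM| = 20.90 ✓; ∠(ZM, MV) = 90.00° ✓; |ZM| = 5.100 ✓; bearing(Z→N) − bearing(Z→M) = 140.0° ✓; |ZN| = 5.100 ✓; ∠(ZN, NA) = 95.80° ✗; |NA| = 24.50 ✓.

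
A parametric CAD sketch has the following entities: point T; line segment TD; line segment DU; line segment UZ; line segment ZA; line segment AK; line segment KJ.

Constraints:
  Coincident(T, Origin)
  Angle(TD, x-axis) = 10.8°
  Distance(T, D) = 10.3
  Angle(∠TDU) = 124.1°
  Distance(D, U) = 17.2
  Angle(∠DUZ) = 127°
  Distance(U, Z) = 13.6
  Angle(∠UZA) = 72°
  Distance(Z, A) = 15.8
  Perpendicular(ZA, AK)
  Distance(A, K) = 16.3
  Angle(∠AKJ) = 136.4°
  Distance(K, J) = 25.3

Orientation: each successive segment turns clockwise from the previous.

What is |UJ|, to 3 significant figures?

22.5

ZA ⟂ AK, so AK runs at 63.9°; with |AK| = 16.3, K = (13.3, -2.13). ∠AKJ = 136.4° gives KJ at 20.3° from the x-axis; with |KJ| = 25.3, J = (37.1, 6.65). Then |UJ| = |J − U| = 22.5.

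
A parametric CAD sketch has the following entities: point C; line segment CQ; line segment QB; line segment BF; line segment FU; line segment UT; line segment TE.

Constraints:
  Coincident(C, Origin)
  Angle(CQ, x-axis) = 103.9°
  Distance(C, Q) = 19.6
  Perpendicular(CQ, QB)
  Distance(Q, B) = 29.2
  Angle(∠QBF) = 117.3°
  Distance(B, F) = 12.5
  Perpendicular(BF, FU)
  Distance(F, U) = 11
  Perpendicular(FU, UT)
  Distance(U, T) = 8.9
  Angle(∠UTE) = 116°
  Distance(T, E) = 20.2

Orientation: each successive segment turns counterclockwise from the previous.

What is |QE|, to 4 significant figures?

34.09

C is at the origin; CQ runs at 103.9° with length 19.6, so Q = (-4.708, 19.03). CQ is perpendicular to QB, so QB runs at -166.1°; with |QB| = 29.2, B = (-33.05, 12.01). ∠QBF = 117.3° gives BF at -103.4° from the x-axis; with |BF| = 12.5, F = (-35.95, -0.1483). BF ⟂ FU, so FU runs at -13.40°; with |FU| = 11.0, U = (-25.25, -2.698). FU is perpendicular to UT, so UT runs at 76.60°; with |UT| = 8.9, T = (-23.19, 5.960). ∠UTE = 116.0° gives TE at 140.6° from the x-axis; with |TE| = 20.2, E = (-38.80, 18.78). Then |QE| = |E − Q| = 34.09.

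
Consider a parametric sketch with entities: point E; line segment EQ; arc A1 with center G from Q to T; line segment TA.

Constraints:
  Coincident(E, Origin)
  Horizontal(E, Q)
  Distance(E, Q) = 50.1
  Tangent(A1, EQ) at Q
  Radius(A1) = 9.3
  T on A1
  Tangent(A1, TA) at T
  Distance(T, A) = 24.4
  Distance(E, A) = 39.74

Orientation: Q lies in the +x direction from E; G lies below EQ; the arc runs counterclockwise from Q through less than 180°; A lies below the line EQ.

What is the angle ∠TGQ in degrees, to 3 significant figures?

60.7°

Checks: ∠(GQ, QE) = 90.00° ✓; |GQ| = 9.300 ✓; |GT| = 9.300 ✓; ∠(GT, TA) = 90.00° ✓; |TA| = 24.40 ✓; |EA| = 39.74 ✓.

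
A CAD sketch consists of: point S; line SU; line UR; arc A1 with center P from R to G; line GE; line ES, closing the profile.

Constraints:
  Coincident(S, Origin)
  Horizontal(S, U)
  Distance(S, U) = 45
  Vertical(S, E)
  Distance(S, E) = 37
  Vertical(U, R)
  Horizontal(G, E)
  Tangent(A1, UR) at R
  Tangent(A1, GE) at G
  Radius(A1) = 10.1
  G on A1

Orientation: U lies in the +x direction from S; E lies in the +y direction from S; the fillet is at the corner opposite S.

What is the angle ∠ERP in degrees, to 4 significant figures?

12.65°

S is at the origin; S and U share the same y with |SU| = 45.0 and U on the +x side, so U = (45.00, 0.000). SE is vertical with |SE| = 37.0 and E on the +y side, so E = (0.000, 37.00). The virtual corner opposite S is at (45.00, 37.00). Tangency of A1 to UR means the radius PR is perpendicular to UR and the tangent condition forces PG to be normal to GE, with radius 10.1, so the center P sits 10.1 in from both sides at P = (34.90, 26.90). That places the tangent points at R = (45.00, 26.90) on UR and G = (34.90, 37.00) on GE. Then cos ∠ERP = RE·RP / (|RE||RP|), giving 12.65°.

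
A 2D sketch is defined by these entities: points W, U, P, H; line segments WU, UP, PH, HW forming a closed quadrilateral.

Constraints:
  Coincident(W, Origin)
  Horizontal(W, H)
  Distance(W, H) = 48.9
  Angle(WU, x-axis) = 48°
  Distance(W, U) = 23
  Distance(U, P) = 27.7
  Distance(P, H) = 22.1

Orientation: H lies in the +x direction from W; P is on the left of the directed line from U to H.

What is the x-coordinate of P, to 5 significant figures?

42.778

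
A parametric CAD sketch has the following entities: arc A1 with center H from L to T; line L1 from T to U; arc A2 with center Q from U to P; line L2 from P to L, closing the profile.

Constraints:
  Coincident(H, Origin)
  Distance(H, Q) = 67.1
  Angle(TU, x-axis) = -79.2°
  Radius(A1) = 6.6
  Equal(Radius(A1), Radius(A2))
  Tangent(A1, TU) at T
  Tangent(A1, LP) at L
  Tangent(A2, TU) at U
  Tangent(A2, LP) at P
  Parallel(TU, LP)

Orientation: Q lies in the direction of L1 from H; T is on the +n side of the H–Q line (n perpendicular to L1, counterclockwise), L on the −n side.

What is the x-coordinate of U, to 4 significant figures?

19.06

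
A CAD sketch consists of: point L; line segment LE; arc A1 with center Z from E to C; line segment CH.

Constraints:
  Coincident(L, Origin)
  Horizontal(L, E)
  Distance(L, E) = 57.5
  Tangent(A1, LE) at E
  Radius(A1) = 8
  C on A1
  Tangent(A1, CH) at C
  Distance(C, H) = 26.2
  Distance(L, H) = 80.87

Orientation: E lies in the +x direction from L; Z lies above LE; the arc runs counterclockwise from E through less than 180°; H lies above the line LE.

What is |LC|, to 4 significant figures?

64.94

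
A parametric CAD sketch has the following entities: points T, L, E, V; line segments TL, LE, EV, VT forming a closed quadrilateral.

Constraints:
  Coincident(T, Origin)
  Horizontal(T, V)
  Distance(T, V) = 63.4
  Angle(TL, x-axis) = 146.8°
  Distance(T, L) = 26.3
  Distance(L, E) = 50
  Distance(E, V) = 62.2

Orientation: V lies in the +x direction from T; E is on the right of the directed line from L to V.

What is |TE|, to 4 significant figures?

27.23

Checks: |LE| = 50.00 ✓; |EV| = 62.20 ✓.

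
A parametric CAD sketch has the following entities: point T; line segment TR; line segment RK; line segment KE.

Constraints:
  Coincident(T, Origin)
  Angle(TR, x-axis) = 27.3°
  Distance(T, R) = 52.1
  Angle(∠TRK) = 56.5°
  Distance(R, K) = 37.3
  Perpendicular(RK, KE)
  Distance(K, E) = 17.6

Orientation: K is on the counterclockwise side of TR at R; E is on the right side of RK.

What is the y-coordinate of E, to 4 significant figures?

57.46

T is at the origin; TR runs at 27.3° with length 52.1, so R = 52.1·(cos 27.3°, sin 27.3°) = (46.30, 23.90). ∠TRK = 56.5°, so RK runs at 27.3° + (180° − 56.5°) = 150.8° from the x-axis; with |RK| = 37.3, K = R + 37.3·(cos 150.8°, sin 150.8°) = (13.74, 42.09). RK is perpendicular to KE; with |KE| = 17.6 on the right of RK, E = K + 17.6·(0.4879, 0.8729) = (22.32, 57.46). So E.y = 57.46.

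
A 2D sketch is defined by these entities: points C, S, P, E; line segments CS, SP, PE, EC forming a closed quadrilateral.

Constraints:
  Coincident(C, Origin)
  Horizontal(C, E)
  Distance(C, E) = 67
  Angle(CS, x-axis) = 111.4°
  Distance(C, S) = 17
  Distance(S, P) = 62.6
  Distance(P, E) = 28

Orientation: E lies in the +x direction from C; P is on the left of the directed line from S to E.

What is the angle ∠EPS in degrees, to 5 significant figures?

104.98°

C is at the origin; C and E share the same y with |CE| = 67.0 and E in +x, so E = (67.0, 0). CS runs at 111.4° with |CS| = 17.0, so S = (-6.2029, 15.828). P is determined by |SP| = 62.6 and |PE| = 28.0 together: it lies at the intersection of circle(S, 62.6) and circle(E, 28.0). With |SE| = 74.895, the foot of the radical line on SE is 58.375 from S and the perpendicular offset is √(62.6² − 58.375²) = 22.608. Taking the left-of-SE solution: P = (55.632, 25.588).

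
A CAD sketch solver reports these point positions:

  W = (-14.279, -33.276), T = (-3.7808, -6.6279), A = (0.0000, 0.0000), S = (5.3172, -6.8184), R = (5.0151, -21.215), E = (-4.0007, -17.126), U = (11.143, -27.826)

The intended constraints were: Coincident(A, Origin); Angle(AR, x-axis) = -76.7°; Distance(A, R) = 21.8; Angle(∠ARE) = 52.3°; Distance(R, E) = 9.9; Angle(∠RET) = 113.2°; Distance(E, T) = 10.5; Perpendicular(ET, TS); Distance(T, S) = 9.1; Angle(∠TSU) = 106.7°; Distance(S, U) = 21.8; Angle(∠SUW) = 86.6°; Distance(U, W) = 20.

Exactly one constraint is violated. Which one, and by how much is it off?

Distance(U, W) = 20 — off by 6.00.

A = (0.00, 0.00) ✓; AR at -76.70° ✓; |AR| = 21.80 ✓; ∠ARE = 52.30° ✓; |RE| = 9.900 ✓; ∠RET = 113.2° ✓; |ET| = 10.50 ✓; ∠(ET, TS) = 90.00° ✓; |TS| = 9.100 ✓; ∠TSU = 106.7° ✓; |SU| = 21.80 ✓; ∠SUW = 86.60° ✓; |UW| = 26.00 ✗.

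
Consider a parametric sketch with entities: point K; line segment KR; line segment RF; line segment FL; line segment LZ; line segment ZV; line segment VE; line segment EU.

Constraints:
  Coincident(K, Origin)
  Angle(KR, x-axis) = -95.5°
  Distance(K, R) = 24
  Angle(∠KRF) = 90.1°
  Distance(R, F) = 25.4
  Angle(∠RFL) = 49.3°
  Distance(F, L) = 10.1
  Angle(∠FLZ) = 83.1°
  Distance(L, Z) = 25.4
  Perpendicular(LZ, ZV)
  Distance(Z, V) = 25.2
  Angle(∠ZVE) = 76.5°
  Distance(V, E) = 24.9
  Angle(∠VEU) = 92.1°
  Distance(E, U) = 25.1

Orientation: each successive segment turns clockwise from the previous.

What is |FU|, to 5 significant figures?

16.024

K is at the origin; KR runs at -95.5° with length 24.0, so R = (-2.3003, -23.890). ∠KRF = 90.1° gives RF at 174.60° from the x-axis; with |RF| = 25.4, F = (-27.588, -21.499). ∠RFL = 49.3° gives FL at 43.900° from the x-axis; with |FL| = 10.1, L = (-20.310, -14.496). ∠FLZ = 83.1° gives LZ at -53.000° from the x-axis; with |LZ| = 25.4, Z = (-5.0239, -34.781). LZ ⟂ ZV, so ZV runs at -143.00°; with |ZV| = 25.2, V = (-25.150, -49.947). ∠ZVE = 76.5° gives VE at 113.50° from the x-axis; with |VE| = 24.9, E = (-35.078, -27.112). ∠VEU = 92.1° gives EU at 25.600° from the x-axis; with |EU| = 25.1, U = (-12.442, -16.267). Then |FU| = |U − F| = 16.024.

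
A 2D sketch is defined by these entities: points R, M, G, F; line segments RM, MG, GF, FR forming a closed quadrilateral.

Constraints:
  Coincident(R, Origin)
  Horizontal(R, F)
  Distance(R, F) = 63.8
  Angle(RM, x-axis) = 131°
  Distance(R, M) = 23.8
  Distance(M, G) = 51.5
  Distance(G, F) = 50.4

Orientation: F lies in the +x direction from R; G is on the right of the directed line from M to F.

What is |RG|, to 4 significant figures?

27.70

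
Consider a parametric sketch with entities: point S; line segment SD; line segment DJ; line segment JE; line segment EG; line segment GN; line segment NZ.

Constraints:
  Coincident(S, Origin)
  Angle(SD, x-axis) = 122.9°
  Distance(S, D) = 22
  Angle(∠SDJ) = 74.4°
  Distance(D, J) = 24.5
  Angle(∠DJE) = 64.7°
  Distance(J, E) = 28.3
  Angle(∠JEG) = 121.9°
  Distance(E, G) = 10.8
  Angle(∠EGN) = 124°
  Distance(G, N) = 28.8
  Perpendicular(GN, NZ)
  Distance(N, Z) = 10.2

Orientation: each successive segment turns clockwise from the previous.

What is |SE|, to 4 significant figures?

7.838

S is at the origin; SD runs at 122.9° with length 22.0, so D = (-11.95, 18.47). ∠SDJ = 74.4° gives DJ at 17.30° from the x-axis; with |DJ| = 24.5, J = (11.44, 25.76). ∠DJE = 64.7° gives JE at -98.00° from the x-axis; with |JE| = 28.3, E = (7.503, -2.267). Then |SE| = |E − S| = 7.838.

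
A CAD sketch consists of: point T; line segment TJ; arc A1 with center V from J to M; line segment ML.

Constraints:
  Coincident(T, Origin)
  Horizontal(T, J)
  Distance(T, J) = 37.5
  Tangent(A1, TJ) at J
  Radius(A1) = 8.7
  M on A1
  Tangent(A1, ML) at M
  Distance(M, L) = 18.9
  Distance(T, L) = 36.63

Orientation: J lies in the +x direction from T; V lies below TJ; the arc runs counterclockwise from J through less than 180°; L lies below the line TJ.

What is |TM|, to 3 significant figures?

29.8

Checks: |VM| = 8.700 ✓; ∠(VM, ML) = 90.00° ✓; |ML| = 18.90 ✓; |TL| = 36.63 ✓.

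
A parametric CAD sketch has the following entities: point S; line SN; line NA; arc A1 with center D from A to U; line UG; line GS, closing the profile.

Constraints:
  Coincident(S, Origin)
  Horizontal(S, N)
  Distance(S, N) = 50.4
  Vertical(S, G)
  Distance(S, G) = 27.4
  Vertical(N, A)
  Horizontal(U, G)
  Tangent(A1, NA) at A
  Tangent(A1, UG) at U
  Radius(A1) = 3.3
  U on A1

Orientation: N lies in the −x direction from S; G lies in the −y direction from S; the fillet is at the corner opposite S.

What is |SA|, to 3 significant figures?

55.9

S is at the origin; SN is horizontal with |SN| = 50.4 and N on the −x side, so N = (-50.4, 0.00). SG is vertical with |SG| = 27.4 and G on the −y side, so G = (0.00, -27.4). The virtual corner opposite S is at (-50.4, -27.4). Since A1 is tangent to NA there, DA ⟂ NA and since A1 is tangent to UG there, DU ⟂ UG, with radius 3.3, so the center D sits 3.3 in from both sides at D = (-47.1, -24.1). That places the tangent points at A = (-50.4, -24.1) on NA and U = (-47.1, -27.4) on UG. Then |SA| = |A − S| = 55.9.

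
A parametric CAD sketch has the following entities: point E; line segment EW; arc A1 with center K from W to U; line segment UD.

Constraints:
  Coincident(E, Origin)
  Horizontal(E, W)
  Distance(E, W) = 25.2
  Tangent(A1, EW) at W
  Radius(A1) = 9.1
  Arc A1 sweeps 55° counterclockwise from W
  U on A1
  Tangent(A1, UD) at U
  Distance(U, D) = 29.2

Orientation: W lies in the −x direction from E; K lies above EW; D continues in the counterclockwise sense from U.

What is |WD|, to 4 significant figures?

36.86

E is at the origin; EW is horizontal with |EW| = 25.2 and W on the −x side, so W = (-25.20, 0.000). A1 meets EW tangentially, so KW is at right angles to EW, so K = W + (0, 9.1) = (-25.20, 9.100). On A1, W sits at bearing -90° from K; a 55° counterclockwise sweep puts U at bearing -35°, so U = K + 9.1·(cos -35°, sin -35°) = (-17.75, 3.880). A1 meets UD tangentially, so KU is at right angles to UD, so UD runs along (−sin -35°, cos -35°); with |UD| = 29.2, D = (-0.9973, 27.80). Then |WD| = |D − W| = 36.86.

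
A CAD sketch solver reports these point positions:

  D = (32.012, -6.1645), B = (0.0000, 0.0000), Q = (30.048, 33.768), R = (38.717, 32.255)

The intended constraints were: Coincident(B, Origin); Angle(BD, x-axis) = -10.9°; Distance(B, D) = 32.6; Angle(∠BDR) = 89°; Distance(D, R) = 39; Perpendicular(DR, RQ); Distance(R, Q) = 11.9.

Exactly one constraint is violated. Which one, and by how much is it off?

Distance(R, Q) = 11.9 — off by 3.10.

B = (0.00, 0.00) ✓; BD at -10.90° ✓; |BD| = 32.60 ✓; ∠BDR = 89.00° ✓; |DR| = 39.00 ✓; ∠(DR, RQ) = 90.00° ✓; |RQ| = 8.800 ✗.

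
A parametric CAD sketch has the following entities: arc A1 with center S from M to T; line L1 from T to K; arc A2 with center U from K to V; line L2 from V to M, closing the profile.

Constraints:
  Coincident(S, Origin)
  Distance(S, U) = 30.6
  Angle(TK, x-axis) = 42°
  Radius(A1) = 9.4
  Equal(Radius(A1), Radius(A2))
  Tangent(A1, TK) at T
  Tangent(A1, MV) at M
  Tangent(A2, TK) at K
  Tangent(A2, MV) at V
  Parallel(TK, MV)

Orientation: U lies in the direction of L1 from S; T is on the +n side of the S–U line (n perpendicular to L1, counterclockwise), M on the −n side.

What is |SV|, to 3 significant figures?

32.0

The slot axis is L1's direction at 42.0°, so u = (cos 42.0°, sin 42.0°) = (0.743, 0.669) and n = (−sin 42.0°, cos 42.0°) = (-0.669, 0.743). S is at the origin and U lies 30.6 along u from S, so U = 30.6·u = (22.7, 20.5). Tangency of A1 to both parallel lines with radius 9.4 puts T and M at S ± 9.4·n: T = (-6.29, 6.99), M = (6.29, -6.99). Equal radii place K and V the same way about U: K = U + 9.4·n = (16.5, 27.5), V = U − 9.4·n = (29.0, 13.5). Then |SV| = |V − S| = 32.0.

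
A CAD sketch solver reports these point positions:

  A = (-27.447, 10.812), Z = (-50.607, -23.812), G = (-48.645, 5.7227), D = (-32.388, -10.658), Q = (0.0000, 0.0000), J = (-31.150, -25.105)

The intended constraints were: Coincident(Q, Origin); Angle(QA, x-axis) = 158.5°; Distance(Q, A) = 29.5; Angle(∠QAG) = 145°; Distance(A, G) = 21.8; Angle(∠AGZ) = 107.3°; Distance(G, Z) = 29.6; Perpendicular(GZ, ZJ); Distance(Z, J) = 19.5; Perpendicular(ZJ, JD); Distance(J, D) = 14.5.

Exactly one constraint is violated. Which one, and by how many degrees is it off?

Perpendicular(ZJ, JD) — off by 8.70°.

Q = (0.00, 0.00) ✓; QA at 158.5° ✓; |QA| = 29.50 ✓; ∠QAG = 145.0° ✓; |AG| = 21.80 ✓; ∠AGZ = 107.3° ✓; |GZ| = 29.60 ✓; ∠(GZ, ZJ) = 90.00° ✓; |ZJ| = 19.50 ✓; ∠(ZJ, JD) = 98.70° ✗; |JD| = 14.50 ✓.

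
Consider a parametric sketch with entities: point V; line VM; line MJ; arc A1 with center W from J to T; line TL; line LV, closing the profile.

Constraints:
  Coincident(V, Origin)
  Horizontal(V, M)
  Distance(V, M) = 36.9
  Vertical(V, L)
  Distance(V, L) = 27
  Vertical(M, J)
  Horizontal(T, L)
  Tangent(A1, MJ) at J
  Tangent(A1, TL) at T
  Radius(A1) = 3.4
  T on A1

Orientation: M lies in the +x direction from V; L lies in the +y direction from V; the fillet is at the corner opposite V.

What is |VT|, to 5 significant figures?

43.026

V is at the origin; VM is horizontal with |VM| = 36.9 and M on the +x side, so M = (36.900, 0.0000). V and L share the same x with |VL| = 27.0 and L on the +y side, so L = (0.0000, 27.000). The virtual corner opposite V is at (36.900, 27.000). A1 meets MJ tangentially, so WJ is at right angles to MJ and since A1 is tangent to TL there, WT ⟂ TL, with radius 3.4, so the center W sits 3.4 in from both sides at W = (33.500, 23.600). That places the tangent points at J = (36.900, 23.600) on MJ and T = (33.500, 27.000) on TL. Then |VT| = |T − V| = 43.026.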